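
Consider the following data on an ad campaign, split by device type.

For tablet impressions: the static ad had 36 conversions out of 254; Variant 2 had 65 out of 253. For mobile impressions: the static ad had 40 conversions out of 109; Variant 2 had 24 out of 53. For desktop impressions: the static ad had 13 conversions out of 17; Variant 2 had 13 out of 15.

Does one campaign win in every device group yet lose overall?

Tablet: the static ad 36/254 = 14.2%, Variant 2 65/253 = 25.7% → Variant 2
Mobile: the static ad 40/109 = 36.7%, Variant 2 24/53 = 45.3% → Variant 2
Desktop: the static ad 13/17 = 76.5%, Variant 2 13/15 = 86.7% → Variant 2
Overall: the static ad 89/380 = 23.4%, Variant 2 102/321 = 31.8% → Variant 2
Variant 2 wins overall and in every device group — no reversal.

No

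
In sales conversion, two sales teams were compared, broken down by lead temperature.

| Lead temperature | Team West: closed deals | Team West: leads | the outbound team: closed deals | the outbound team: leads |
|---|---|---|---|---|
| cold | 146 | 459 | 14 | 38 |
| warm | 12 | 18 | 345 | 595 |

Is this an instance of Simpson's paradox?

Cold: Team West 146/459 = 31.8%, the outbound team 14/38 = 36.8% → the outbound team
Warm: Team West 12/18 = 66.7%, the outbound team 345/595 = 58.0% → Team West
Overall: Team West 158/477 = 33.1%, the outbound team 359/633 = 56.7% → the outbound team
Neither sweeps: Team West wins 1 of 2 groups, the outbound team wins 1. The outbound team wins overall but not every group — no Simpson reversal.

No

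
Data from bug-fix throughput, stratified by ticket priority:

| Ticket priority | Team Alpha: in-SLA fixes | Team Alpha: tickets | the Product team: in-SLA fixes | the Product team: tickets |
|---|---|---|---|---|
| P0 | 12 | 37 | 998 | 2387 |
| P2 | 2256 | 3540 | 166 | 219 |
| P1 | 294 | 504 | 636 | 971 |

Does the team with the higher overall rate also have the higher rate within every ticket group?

P0: Team Alpha 12/37 = 32.4%, the Product team 998/2387 = 41.8% → the Product team
P2: Team Alpha 2256/3540 = 63.7%, the Product team 166/219 = 75.8% → the Product team
P1: Team Alpha 294/504 = 58.3%, the Product team 636/971 = 65.5% → the Product team
Overall: Team Alpha 2562/4081 = 62.8%, the Product team 1800/3577 = 50.3% → Team Alpha
The Product team wins each ticket group but Team Alpha wins overall — the comparison reverses. The Product team's tickets skew toward P0, which has a lower base rate.

No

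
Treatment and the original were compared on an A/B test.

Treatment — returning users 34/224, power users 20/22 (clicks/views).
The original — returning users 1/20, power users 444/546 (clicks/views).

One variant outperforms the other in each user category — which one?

Treatment

Returning users: Treatment 34/224 = 15.2%, the original 1/20 = 5.0% → Treatment
Power users: Treatment 20/22 = 90.9%, the original 444/546 = 81.3% → Treatment
Treatment has the higher rate in both groups.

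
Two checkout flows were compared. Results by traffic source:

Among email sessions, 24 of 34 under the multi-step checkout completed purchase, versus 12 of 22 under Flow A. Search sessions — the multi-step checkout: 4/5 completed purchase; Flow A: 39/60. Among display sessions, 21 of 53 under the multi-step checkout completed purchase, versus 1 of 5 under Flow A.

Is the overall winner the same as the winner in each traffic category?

Email: the multi-step checkout 24/34 = 70.6%, Flow A 12/22 = 54.5% → the multi-step checkout
Search: the multi-step checkout 4/5 = 80.0%, Flow A 39/60 = 65.0% → the multi-step checkout
Display: the multi-step checkout 21/53 = 39.6%, Flow A 1/5 = 20.0% → the multi-step checkout
Overall: the multi-step checkout 49/92 = 53.3%, Flow A 52/87 = 59.8% → Flow A
The multi-step checkout wins each traffic group but Flow A wins overall — the comparison reverses. The multi-step checkout's sessions skew toward display, which has a lower base rate.

No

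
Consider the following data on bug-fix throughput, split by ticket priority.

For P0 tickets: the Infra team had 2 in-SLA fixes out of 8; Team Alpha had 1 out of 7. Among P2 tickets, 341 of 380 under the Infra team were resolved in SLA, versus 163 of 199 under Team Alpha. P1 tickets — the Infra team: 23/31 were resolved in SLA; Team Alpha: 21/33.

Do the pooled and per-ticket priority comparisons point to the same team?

Yes

P0: the Infra team 2/8 = 25.0%, Team Alpha 1/7 = 14.3% → the Infra team
P2: the Infra team 341/380 = 89.7%, Team Alpha 163/199 = 81.9% → the Infra team
P1: the Infra team 23/31 = 74.2%, Team Alpha 21/33 = 63.6% → the Infra team
Overall: the Infra team 366/419 = 87.4%, Team Alpha 185/239 = 77.4% → the Infra team
The Infra team wins overall and in every ticket group — no reversal.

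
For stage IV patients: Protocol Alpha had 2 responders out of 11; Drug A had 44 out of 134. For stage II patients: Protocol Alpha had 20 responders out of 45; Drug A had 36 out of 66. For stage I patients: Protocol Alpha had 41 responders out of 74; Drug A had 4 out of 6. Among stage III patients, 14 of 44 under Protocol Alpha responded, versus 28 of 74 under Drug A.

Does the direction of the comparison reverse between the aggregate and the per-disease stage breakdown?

Stage IV: Protocol Alpha 2/11 = 18.2%, Drug A 44/134 = 32.8% → Drug A
Stage II: Protocol Alpha 20/45 = 44.4%, Drug A 36/66 = 54.5% → Drug A
Stage I: Protocol Alpha 41/74 = 55.4%, Drug A 4/6 = 66.7% → Drug A
Stage III: Protocol Alpha 14/44 = 31.8%, Drug A 28/74 = 37.8% → Drug A
Overall: Protocol Alpha 77/174 = 44.3%, Drug A 112/280 = 40.0% → Protocol Alpha
Drug A wins each disease group but Protocol Alpha wins overall — the comparison reverses. Drug A's patients skew toward stage IV, which has a lower base rate.

Yes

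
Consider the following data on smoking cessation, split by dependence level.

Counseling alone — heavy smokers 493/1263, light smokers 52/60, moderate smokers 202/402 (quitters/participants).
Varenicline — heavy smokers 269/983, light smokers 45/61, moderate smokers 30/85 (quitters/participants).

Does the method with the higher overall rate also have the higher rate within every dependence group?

Heavy smokers: counseling alone 493/1263 = 39.0%, varenicline 269/983 = 27.4% → counseling alone
Light smokers: counseling alone 52/60 = 86.7%, varenicline 45/61 = 73.8% → counseling alone
Moderate smokers: counseling alone 202/402 = 50.2%, varenicline 30/85 = 35.3% → counseling alone
Overall: counseling alone 747/1725 = 43.3%, varenicline 344/1129 = 30.5% → counseling alone
Counseling alone wins overall and in every dependence group — no reversal.

Yes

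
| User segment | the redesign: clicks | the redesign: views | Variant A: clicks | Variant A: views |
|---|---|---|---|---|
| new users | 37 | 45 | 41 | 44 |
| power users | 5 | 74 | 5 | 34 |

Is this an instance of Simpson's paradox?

New users: the redesign 37/45 = 82.2%, Variant A 41/44 = 93.2% → Variant A
Power users: the redesign 5/74 = 6.8%, Variant A 5/34 = 14.7% → Variant A
Overall: the redesign 42/119 = 35.3%, Variant A 46/78 = 59.0% → Variant A
Variant A wins overall and in every user group — no reversal.

No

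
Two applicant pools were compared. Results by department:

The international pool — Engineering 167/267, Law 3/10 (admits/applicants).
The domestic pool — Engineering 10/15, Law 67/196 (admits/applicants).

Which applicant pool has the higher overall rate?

the international pool

Engineering: the international pool 167/267 = 62.5%, the domestic pool 10/15 = 66.7% → the domestic pool
Law: the international pool 3/10 = 30.0%, the domestic pool 67/196 = 34.2% → the domestic pool
Overall: the international pool 170/277 = 61.4%, the domestic pool 77/211 = 36.5% → the international pool
(The domestic pool wins every department group but the international pool wins overall — the domestic pool's applicants skew toward the low-rate Law group.)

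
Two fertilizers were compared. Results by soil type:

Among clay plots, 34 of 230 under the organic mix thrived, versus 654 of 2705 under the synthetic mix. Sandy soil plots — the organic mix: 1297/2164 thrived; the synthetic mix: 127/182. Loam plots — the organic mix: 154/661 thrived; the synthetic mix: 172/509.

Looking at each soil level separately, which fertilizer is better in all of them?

Clay: the organic mix 34/230 = 14.8%, the synthetic mix 654/2705 = 24.2% → the synthetic mix
Sandy soil: the organic mix 1297/2164 = 59.9%, the synthetic mix 127/182 = 69.8% → the synthetic mix
Loam: the organic mix 154/661 = 23.3%, the synthetic mix 172/509 = 33.8% → the synthetic mix
The synthetic mix has the higher rate in all 3 groups.

the synthetic mix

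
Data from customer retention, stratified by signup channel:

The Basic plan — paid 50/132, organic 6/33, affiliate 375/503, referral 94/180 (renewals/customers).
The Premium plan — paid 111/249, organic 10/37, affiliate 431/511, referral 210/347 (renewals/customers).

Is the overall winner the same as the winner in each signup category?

Yes

Paid: the Basic plan 50/132 = 37.9%, the Premium plan 111/249 = 44.6% → the Premium plan
Organic: the Basic plan 6/33 = 18.2%, the Premium plan 10/37 = 27.0% → the Premium plan
Affiliate: the Basic plan 375/503 = 74.6%, the Premium plan 431/511 = 84.3% → the Premium plan
Referral: the Basic plan 94/180 = 52.2%, the Premium plan 210/347 = 60.5% → the Premium plan
Overall: the Basic plan 525/848 = 61.9%, the Premium plan 762/1144 = 66.6% → the Premium plan
The Premium plan wins overall and in every signup group — no reversal.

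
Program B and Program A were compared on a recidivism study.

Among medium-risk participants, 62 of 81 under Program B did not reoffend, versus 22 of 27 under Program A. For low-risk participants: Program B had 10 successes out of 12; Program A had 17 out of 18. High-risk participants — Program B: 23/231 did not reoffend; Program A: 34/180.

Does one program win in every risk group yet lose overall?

Medium-risk: Program B 62/81 = 76.5%, Program A 22/27 = 81.5% → Program A
Low-risk: Program B 10/12 = 83.3%, Program A 17/18 = 94.4% → Program A
High-risk: Program B 23/231 = 10.0%, Program A 34/180 = 18.9% → Program A
Overall: Program B 95/324 = 29.3%, Program A 73/225 = 32.4% → Program A
Program A wins overall and in every risk group — no reversal.

No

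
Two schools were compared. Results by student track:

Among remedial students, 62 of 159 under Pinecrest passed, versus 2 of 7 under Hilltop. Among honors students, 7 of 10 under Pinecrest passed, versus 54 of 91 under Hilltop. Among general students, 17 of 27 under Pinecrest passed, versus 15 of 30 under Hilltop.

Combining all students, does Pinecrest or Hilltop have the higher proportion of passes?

Hilltop

Remedial: Pinecrest 62/159 = 39.0%, Hilltop 2/7 = 28.6% → Pinecrest
Honors: Pinecrest 7/10 = 70.0%, Hilltop 54/91 = 59.3% → Pinecrest
General: Pinecrest 17/27 = 63.0%, Hilltop 15/30 = 50.0% → Pinecrest
Overall: Pinecrest 86/196 = 43.9%, Hilltop 71/128 = 55.5% → Hilltop
(Pinecrest wins every student group but Hilltop wins overall — Pinecrest's students skew toward the low-rate remedial group.)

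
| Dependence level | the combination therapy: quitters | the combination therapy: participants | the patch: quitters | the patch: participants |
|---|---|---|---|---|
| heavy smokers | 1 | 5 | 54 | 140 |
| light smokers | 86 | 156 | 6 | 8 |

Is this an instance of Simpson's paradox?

Yes

Heavy smokers: the combination therapy 1/5 = 20.0%, the patch 54/140 = 38.6% → the patch
Light smokers: the combination therapy 86/156 = 55.1%, the patch 6/8 = 75.0% → the patch
Overall: the combination therapy 87/161 = 54.0%, the patch 60/148 = 40.5% → the combination therapy
The patch wins each dependence group but the combination therapy wins overall — the comparison reverses. The patch's participants skew toward heavy smokers, which has a lower base rate.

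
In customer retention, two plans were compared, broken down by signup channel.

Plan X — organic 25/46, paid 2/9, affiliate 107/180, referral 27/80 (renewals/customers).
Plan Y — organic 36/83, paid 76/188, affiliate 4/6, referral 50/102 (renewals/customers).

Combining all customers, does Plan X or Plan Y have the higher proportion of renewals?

Plan X

Organic: Plan X 25/46 = 54.3%, Plan Y 36/83 = 43.4% → Plan X
Paid: Plan X 2/9 = 22.2%, Plan Y 76/188 = 40.4% → Plan Y
Affiliate: Plan X 107/180 = 59.4%, Plan Y 4/6 = 66.7% → Plan Y
Referral: Plan X 27/80 = 33.8%, Plan Y 50/102 = 49.0% → Plan Y
Overall: Plan X 161/315 = 51.1%, Plan Y 166/379 = 43.8% → Plan X
(Neither sweeps every signup group, but Plan X has the higher pooled rate.)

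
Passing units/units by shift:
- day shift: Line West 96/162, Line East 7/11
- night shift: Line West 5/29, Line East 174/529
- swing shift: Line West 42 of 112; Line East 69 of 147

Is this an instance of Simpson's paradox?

Day shift: Line West 96/162 = 59.3%, Line East 7/11 = 63.6% → Line East
Night shift: Line West 5/29 = 17.2%, Line East 174/529 = 32.9% → Line East
Swing shift: Line West 42/112 = 37.5%, Line East 69/147 = 46.9% → Line East
Overall: Line West 143/303 = 47.2%, Line East 250/687 = 36.4% → Line West
Line East wins each shift group but Line West wins overall — the comparison reverses. Line East's units skew toward night shift, which has a lower base rate.

Yes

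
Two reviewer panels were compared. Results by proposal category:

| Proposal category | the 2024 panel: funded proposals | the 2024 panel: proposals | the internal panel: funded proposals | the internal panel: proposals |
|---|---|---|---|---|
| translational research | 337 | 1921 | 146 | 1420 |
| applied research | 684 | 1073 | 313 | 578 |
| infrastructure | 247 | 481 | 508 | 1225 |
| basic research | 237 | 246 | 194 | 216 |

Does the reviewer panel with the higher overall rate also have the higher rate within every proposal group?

Translational research: the 2024 panel 337/1921 = 17.5%, the internal panel 146/1420 = 10.3% → the 2024 panel
Applied research: the 2024 panel 684/1073 = 63.7%, the internal panel 313/578 = 54.2% → the 2024 panel
Infrastructure: the 2024 panel 247/481 = 51.4%, the internal panel 508/1225 = 41.5% → the 2024 panel
Basic research: the 2024 panel 237/246 = 96.3%, the internal panel 194/216 = 89.8% → the 2024 panel
Overall: the 2024 panel 1505/3721 = 40.4%, the internal panel 1161/3439 = 33.8% → the 2024 panel
The 2024 panel wins overall and in every proposal group — no reversal.

Yes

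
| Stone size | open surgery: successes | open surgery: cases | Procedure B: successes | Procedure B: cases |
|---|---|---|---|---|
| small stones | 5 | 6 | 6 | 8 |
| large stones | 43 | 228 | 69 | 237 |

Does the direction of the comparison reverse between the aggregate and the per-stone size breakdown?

No

Small stones: open surgery 5/6 = 83.3%, Procedure B 6/8 = 75.0% → open surgery
Large stones: open surgery 43/228 = 18.9%, Procedure B 69/237 = 29.1% → Procedure B
Overall: open surgery 48/234 = 20.5%, Procedure B 75/245 = 30.6% → Procedure B
Neither sweeps: open surgery wins 1 of 2 groups, Procedure B wins 1. Procedure B wins overall but not every group — no Simpson reversal.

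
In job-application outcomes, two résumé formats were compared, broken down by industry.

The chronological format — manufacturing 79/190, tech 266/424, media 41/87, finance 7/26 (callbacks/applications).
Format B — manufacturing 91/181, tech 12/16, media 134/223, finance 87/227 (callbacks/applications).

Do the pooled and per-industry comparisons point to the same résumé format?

No

Manufacturing: the chronological format 79/190 = 41.6%, Format B 91/181 = 50.3% → Format B
Tech: the chronological format 266/424 = 62.7%, Format B 12/16 = 75.0% → Format B
Media: the chronological format 41/87 = 47.1%, Format B 134/223 = 60.1% → Format B
Finance: the chronological format 7/26 = 26.9%, Format B 87/227 = 38.3% → Format B
Overall: the chronological format 393/727 = 54.1%, Format B 324/647 = 50.1% → the chronological format
Format B wins each industry group but the chronological format wins overall — the comparison reverses. Format B's applications skew toward finance, which has a lower base rate.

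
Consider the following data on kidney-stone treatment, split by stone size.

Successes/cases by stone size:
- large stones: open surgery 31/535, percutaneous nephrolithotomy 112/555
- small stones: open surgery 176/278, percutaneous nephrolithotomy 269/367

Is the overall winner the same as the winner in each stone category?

Yes

Large stones: open surgery 31/535 = 5.8%, percutaneous nephrolithotomy 112/555 = 20.2% → percutaneous nephrolithotomy
Small stones: open surgery 176/278 = 63.3%, percutaneous nephrolithotomy 269/367 = 73.3% → percutaneous nephrolithotomy
Overall: open surgery 207/813 = 25.5%, percutaneous nephrolithotomy 381/922 = 41.3% → percutaneous nephrolithotomy
Percutaneous nephrolithotomy wins overall and in every stone group — no reversal.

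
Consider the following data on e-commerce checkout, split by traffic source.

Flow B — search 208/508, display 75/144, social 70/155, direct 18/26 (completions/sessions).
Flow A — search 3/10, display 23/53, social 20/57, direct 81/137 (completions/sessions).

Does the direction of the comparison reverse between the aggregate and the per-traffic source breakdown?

Search: Flow B 208/508 = 40.9%, Flow A 3/10 = 30.0% → Flow B
Display: Flow B 75/144 = 52.1%, Flow A 23/53 = 43.4% → Flow B
Social: Flow B 70/155 = 45.2%, Flow A 20/57 = 35.1% → Flow B
Direct: Flow B 18/26 = 69.2%, Flow A 81/137 = 59.1% → Flow B
Overall: Flow B 371/833 = 44.5%, Flow A 127/257 = 49.4% → Flow A
Flow B wins each traffic group but Flow A wins overall — the comparison reverses. Flow B's sessions skew toward search, which has a lower base rate.

Yes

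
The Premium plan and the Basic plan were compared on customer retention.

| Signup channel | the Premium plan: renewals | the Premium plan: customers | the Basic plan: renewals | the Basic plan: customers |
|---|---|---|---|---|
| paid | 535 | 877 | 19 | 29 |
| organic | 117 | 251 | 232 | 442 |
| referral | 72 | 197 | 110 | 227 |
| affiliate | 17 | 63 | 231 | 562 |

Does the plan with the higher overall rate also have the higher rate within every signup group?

No

Paid: the Premium plan 535/877 = 61.0%, the Basic plan 19/29 = 65.5% → the Basic plan
Organic: the Premium plan 117/251 = 46.6%, the Basic plan 232/442 = 52.5% → the Basic plan
Referral: the Premium plan 72/197 = 36.5%, the Basic plan 110/227 = 48.5% → the Basic plan
Affiliate: the Premium plan 17/63 = 27.0%, the Basic plan 231/562 = 41.1% → the Basic plan
Overall: the Premium plan 741/1388 = 53.4%, the Basic plan 592/1260 = 47.0% → the Premium plan
The Basic plan wins each signup group but the Premium plan wins overall — the comparison reverses. The Basic plan's customers skew toward affiliate, which has a lower base rate.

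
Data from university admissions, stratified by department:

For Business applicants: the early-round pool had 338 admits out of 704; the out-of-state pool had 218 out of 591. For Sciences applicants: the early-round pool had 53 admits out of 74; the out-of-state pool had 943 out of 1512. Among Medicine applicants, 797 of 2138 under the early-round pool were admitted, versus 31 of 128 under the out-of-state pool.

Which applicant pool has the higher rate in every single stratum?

Business: the early-round pool 338/704 = 48.0%, the out-of-state pool 218/591 = 36.9% → the early-round pool
Sciences: the early-round pool 53/74 = 71.6%, the out-of-state pool 943/1512 = 62.4% → the early-round pool
Medicine: the early-round pool 797/2138 = 37.3%, the out-of-state pool 31/128 = 24.2% → the early-round pool
The early-round pool has the higher rate in all 3 groups.

the early-round pool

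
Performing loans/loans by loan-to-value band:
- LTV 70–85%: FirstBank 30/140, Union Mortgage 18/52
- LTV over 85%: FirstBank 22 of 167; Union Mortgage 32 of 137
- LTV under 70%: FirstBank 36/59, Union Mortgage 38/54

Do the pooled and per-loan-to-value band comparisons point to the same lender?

LTV 70–85%: FirstBank 30/140 = 21.4%, Union Mortgage 18/52 = 34.6% → Union Mortgage
LTV over 85%: FirstBank 22/167 = 13.2%, Union Mortgage 32/137 = 23.4% → Union Mortgage
LTV under 70%: FirstBank 36/59 = 61.0%, Union Mortgage 38/54 = 70.4% → Union Mortgage
Overall: FirstBank 88/366 = 24.0%, Union Mortgage 88/243 = 36.2% → Union Mortgage
Union Mortgage wins overall and in every loan-to-value group — no reversal.

Yes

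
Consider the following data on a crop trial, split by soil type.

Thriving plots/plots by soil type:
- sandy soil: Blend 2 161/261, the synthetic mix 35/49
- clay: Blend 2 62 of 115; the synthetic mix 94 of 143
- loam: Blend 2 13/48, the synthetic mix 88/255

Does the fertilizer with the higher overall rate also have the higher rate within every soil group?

No

Sandy soil: Blend 2 161/261 = 61.7%, the synthetic mix 35/49 = 71.4% → the synthetic mix
Clay: Blend 2 62/115 = 53.9%, the synthetic mix 94/143 = 65.7% → the synthetic mix
Loam: Blend 2 13/48 = 27.1%, the synthetic mix 88/255 = 34.5% → the synthetic mix
Overall: Blend 2 236/424 = 55.7%, the synthetic mix 217/447 = 48.5% → Blend 2
The synthetic mix wins each soil group but Blend 2 wins overall — the comparison reverses. The synthetic mix's plots skew toward loam, which has a lower base rate.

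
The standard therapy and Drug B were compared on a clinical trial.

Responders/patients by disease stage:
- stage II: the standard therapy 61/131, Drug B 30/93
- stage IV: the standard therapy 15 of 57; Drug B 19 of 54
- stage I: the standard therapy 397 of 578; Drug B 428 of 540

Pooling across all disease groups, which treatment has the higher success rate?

Drug B

Stage II: the standard therapy 61/131 = 46.6%, Drug B 30/93 = 32.3% → the standard therapy
Stage IV: the standard therapy 15/57 = 26.3%, Drug B 19/54 = 35.2% → Drug B
Stage I: the standard therapy 397/578 = 68.7%, Drug B 428/540 = 79.3% → Drug B
Overall: the standard therapy 473/766 = 61.7%, Drug B 477/687 = 69.4% → Drug B
(Neither sweeps every disease group, but Drug B has the higher pooled rate.)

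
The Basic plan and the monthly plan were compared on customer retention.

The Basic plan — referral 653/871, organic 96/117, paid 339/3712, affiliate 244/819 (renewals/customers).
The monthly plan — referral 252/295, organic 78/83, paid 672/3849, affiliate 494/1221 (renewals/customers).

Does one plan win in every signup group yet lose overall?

Referral: the Basic plan 653/871 = 75.0%, the monthly plan 252/295 = 85.4% → the monthly plan
Organic: the Basic plan 96/117 = 82.1%, the monthly plan 78/83 = 94.0% → the monthly plan
Paid: the Basic plan 339/3712 = 9.1%, the monthly plan 672/3849 = 17.5% → the monthly plan
Affiliate: the Basic plan 244/819 = 29.8%, the monthly plan 494/1221 = 40.5% → the monthly plan
Overall: the Basic plan 1332/5519 = 24.1%, the monthly plan 1496/5448 = 27.5% → the monthly plan
The monthly plan wins overall and in every signup group — no reversal.

No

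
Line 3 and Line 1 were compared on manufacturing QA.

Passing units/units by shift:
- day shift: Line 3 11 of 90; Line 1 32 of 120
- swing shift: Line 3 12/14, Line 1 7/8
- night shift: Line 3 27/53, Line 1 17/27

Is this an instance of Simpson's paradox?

No

Day shift: Line 3 11/90 = 12.2%, Line 1 32/120 = 26.7% → Line 1
Swing shift: Line 3 12/14 = 85.7%, Line 1 7/8 = 87.5% → Line 1
Night shift: Line 3 27/53 = 50.9%, Line 1 17/27 = 63.0% → Line 1
Overall: Line 3 50/157 = 31.8%, Line 1 56/155 = 36.1% → Line 1
Line 1 wins overall and in every shift group — no reversal.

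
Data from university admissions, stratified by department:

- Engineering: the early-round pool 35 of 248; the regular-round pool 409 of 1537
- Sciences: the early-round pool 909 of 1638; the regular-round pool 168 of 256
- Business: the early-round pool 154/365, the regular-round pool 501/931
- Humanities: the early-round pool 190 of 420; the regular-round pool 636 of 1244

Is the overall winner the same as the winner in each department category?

Engineering: the early-round pool 35/248 = 14.1%, the regular-round pool 409/1537 = 26.6% → the regular-round pool
Sciences: the early-round pool 909/1638 = 55.5%, the regular-round pool 168/256 = 65.6% → the regular-round pool
Business: the early-round pool 154/365 = 42.2%, the regular-round pool 501/931 = 53.8% → the regular-round pool
Humanities: the early-round pool 190/420 = 45.2%, the regular-round pool 636/1244 = 51.1% → the regular-round pool
Overall: the early-round pool 1288/2671 = 48.2%, the regular-round pool 1714/3968 = 43.2% → the early-round pool
The regular-round pool wins each department group but the early-round pool wins overall — the comparison reverses. The regular-round pool's applicants skew toward Engineering, which has a lower base rate.

No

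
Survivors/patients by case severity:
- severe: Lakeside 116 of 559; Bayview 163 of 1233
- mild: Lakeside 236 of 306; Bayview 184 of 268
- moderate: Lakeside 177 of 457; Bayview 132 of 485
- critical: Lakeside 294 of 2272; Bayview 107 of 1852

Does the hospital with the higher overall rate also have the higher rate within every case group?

Severe: Lakeside 116/559 = 20.8%, Bayview 163/1233 = 13.2% → Lakeside
Mild: Lakeside 236/306 = 77.1%, Bayview 184/268 = 68.7% → Lakeside
Moderate: Lakeside 177/457 = 38.7%, Bayview 132/485 = 27.2% → Lakeside
Critical: Lakeside 294/2272 = 12.9%, Bayview 107/1852 = 5.8% → Lakeside
Overall: Lakeside 823/3594 = 22.9%, Bayview 586/3838 = 15.3% → Lakeside
Lakeside wins overall and in every case group — no reversal.

Yes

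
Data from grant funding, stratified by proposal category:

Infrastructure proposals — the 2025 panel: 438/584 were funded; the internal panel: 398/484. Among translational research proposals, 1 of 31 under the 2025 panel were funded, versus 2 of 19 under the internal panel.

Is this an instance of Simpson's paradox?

No

Infrastructure: the 2025 panel 438/584 = 75.0%, the internal panel 398/484 = 82.2% → the internal panel
Translational research: the 2025 panel 1/31 = 3.2%, the internal panel 2/19 = 10.5% → the internal panel
Overall: the 2025 panel 439/615 = 71.4%, the internal panel 400/503 = 79.5% → the internal panel
The internal panel wins overall and in every proposal group — no reversal.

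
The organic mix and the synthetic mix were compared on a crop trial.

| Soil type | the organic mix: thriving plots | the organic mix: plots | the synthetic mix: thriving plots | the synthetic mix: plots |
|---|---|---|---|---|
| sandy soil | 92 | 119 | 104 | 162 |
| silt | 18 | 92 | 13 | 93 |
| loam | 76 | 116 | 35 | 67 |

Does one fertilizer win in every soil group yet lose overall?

No

Sandy soil: the organic mix 92/119 = 77.3%, the synthetic mix 104/162 = 64.2% → the organic mix
Silt: the organic mix 18/92 = 19.6%, the synthetic mix 13/93 = 14.0% → the organic mix
Loam: the organic mix 76/116 = 65.5%, the synthetic mix 35/67 = 52.2% → the organic mix
Overall: the organic mix 186/327 = 56.9%, the synthetic mix 152/322 = 47.2% → the organic mix
The organic mix wins overall and in every soil group — no reversal.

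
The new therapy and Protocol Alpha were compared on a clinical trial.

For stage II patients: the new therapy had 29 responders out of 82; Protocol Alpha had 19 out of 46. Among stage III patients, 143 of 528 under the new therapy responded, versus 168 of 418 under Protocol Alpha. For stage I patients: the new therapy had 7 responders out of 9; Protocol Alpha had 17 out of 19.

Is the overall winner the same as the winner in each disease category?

Stage II: the new therapy 29/82 = 35.4%, Protocol Alpha 19/46 = 41.3% → Protocol Alpha
Stage III: the new therapy 143/528 = 27.1%, Protocol Alpha 168/418 = 40.2% → Protocol Alpha
Stage I: the new therapy 7/9 = 77.8%, Protocol Alpha 17/19 = 89.5% → Protocol Alpha
Overall: the new therapy 179/619 = 28.9%, Protocol Alpha 204/483 = 42.2% → Protocol Alpha
Protocol Alpha wins overall and in every disease group — no reversal.

Yes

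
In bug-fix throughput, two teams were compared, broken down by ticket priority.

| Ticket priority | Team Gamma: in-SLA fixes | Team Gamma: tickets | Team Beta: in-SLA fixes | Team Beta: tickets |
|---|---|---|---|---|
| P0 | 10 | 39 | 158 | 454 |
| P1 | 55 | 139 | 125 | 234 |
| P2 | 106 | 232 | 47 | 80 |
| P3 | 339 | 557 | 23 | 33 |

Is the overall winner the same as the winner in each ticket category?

No

P0: Team Gamma 10/39 = 25.6%, Team Beta 158/454 = 34.8% → Team Beta
P1: Team Gamma 55/139 = 39.6%, Team Beta 125/234 = 53.4% → Team Beta
P2: Team Gamma 106/232 = 45.7%, Team Beta 47/80 = 58.8% → Team Beta
P3: Team Gamma 339/557 = 60.9%, Team Beta 23/33 = 69.7% → Team Beta
Overall: Team Gamma 510/967 = 52.7%, Team Beta 353/801 = 44.1% → Team Gamma
Team Beta wins each ticket group but Team Gamma wins overall — the comparison reverses. Team Beta's tickets skew toward P0, which has a lower base rate.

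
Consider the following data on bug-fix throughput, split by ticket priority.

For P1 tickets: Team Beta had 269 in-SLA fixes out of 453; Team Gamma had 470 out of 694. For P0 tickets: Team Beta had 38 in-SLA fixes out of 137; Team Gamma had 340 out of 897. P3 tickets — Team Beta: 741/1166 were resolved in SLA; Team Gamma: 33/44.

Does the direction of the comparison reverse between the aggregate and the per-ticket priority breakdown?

P1: Team Beta 269/453 = 59.4%, Team Gamma 470/694 = 67.7% → Team Gamma
P0: Team Beta 38/137 = 27.7%, Team Gamma 340/897 = 37.9% → Team Gamma
P3: Team Beta 741/1166 = 63.6%, Team Gamma 33/44 = 75.0% → Team Gamma
Overall: Team Beta 1048/1756 = 59.7%, Team Gamma 843/1635 = 51.6% → Team Beta
Team Gamma wins each ticket group but Team Beta wins overall — the comparison reverses. Team Gamma's tickets skew toward P0, which has a lower base rate.

Yes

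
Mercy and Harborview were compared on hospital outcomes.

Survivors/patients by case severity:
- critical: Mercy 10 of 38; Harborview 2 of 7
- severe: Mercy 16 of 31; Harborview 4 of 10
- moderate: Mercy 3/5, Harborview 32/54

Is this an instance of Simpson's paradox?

Critical: Mercy 10/38 = 26.3%, Harborview 2/7 = 28.6% → Harborview
Severe: Mercy 16/31 = 51.6%, Harborview 4/10 = 40.0% → Mercy
Moderate: Mercy 3/5 = 60.0%, Harborview 32/54 = 59.3% → Mercy
Overall: Mercy 29/74 = 39.2%, Harborview 38/71 = 53.5% → Harborview
Neither sweeps: Mercy wins 2 of 3 groups, Harborview wins 1. Harborview wins overall but not every group — no Simpson reversal.

No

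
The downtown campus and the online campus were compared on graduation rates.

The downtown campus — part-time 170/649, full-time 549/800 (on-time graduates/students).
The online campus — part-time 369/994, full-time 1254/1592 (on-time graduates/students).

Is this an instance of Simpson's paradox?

No

Part-time: the downtown campus 170/649 = 26.2%, the online campus 369/994 = 37.1% → the online campus
Full-time: the downtown campus 549/800 = 68.6%, the online campus 1254/1592 = 78.8% → the online campus
Overall: the downtown campus 719/1449 = 49.6%, the online campus 1623/2586 = 62.8% → the online campus
The online campus wins overall and in every enrollment group — no reversal.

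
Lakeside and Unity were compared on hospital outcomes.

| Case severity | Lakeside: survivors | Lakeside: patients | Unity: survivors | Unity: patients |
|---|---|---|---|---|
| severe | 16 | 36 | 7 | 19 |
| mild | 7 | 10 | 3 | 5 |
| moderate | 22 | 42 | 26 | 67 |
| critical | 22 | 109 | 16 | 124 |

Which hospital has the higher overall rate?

Severe: Lakeside 16/36 = 44.4%, Unity 7/19 = 36.8% → Lakeside
Mild: Lakeside 7/10 = 70.0%, Unity 3/5 = 60.0% → Lakeside
Moderate: Lakeside 22/42 = 52.4%, Unity 26/67 = 38.8% → Lakeside
Critical: Lakeside 22/109 = 20.2%, Unity 16/124 = 12.9% → Lakeside
Overall: Lakeside 67/197 = 34.0%, Unity 52/215 = 24.2% → Lakeside

Lakeside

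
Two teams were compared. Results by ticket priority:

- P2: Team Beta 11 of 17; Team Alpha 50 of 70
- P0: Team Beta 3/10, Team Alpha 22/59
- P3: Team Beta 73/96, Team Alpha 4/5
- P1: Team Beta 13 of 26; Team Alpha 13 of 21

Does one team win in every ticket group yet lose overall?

P2: Team Beta 11/17 = 64.7%, Team Alpha 50/70 = 71.4% → Team Alpha
P0: Team Beta 3/10 = 30.0%, Team Alpha 22/59 = 37.3% → Team Alpha
P3: Team Beta 73/96 = 76.0%, Team Alpha 4/5 = 80.0% → Team Alpha
P1: Team Beta 13/26 = 50.0%, Team Alpha 13/21 = 61.9% → Team Alpha
Overall: Team Beta 100/149 = 67.1%, Team Alpha 89/155 = 57.4% → Team Beta
Team Alpha wins each ticket group but Team Beta wins overall — the comparison reverses. Team Alpha's tickets skew toward P0, which has a lower base rate.

Yes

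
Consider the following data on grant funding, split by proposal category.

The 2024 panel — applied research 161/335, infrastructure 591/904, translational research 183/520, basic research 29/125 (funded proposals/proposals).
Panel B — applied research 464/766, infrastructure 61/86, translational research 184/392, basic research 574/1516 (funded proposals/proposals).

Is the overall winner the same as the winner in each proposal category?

No

Applied research: the 2024 panel 161/335 = 48.1%, Panel B 464/766 = 60.6% → Panel B
Infrastructure: the 2024 panel 591/904 = 65.4%, Panel B 61/86 = 70.9% → Panel B
Translational research: the 2024 panel 183/520 = 35.2%, Panel B 184/392 = 46.9% → Panel B
Basic research: the 2024 panel 29/125 = 23.2%, Panel B 574/1516 = 37.9% → Panel B
Overall: the 2024 panel 964/1884 = 51.2%, Panel B 1283/2760 = 46.5% → the 2024 panel
Panel B wins each proposal group but the 2024 panel wins overall — the comparison reverses. Panel B's proposals skew toward basic research, which has a lower base rate.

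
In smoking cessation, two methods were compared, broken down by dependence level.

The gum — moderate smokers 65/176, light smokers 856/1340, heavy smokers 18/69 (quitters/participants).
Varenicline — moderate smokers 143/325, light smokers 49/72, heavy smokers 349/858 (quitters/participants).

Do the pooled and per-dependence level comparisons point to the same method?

No

Moderate smokers: the gum 65/176 = 36.9%, varenicline 143/325 = 44.0% → varenicline
Light smokers: the gum 856/1340 = 63.9%, varenicline 49/72 = 68.1% → varenicline
Heavy smokers: the gum 18/69 = 26.1%, varenicline 349/858 = 40.7% → varenicline
Overall: the gum 939/1585 = 59.2%, varenicline 541/1255 = 43.1% → the gum
Varenicline wins each dependence group but the gum wins overall — the comparison reverses. Varenicline's participants skew toward heavy smokers, which has a lower base rate.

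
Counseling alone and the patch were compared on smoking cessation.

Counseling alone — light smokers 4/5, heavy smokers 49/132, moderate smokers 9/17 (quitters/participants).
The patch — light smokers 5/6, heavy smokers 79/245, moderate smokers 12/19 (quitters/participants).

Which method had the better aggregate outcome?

counseling alone

Light smokers: counseling alone 4/5 = 80.0%, the patch 5/6 = 83.3% → the patch
Heavy smokers: counseling alone 49/132 = 37.1%, the patch 79/245 = 32.2% → counseling alone
Moderate smokers: counseling alone 9/17 = 52.9%, the patch 12/19 = 63.2% → the patch
Overall: counseling alone 62/154 = 40.3%, the patch 96/270 = 35.6% → counseling alone
(Neither sweeps every dependence group, but counseling alone has the higher pooled rate.)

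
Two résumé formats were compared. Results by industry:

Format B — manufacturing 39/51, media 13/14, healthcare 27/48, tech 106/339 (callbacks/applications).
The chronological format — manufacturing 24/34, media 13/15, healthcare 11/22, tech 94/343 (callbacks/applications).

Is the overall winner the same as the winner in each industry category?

Manufacturing: Format B 39/51 = 76.5%, the chronological format 24/34 = 70.6% → Format B
Media: Format B 13/14 = 92.9%, the chronological format 13/15 = 86.7% → Format B
Healthcare: Format B 27/48 = 56.2%, the chronological format 11/22 = 50.0% → Format B
Tech: Format B 106/339 = 31.3%, the chronological format 94/343 = 27.4% → Format B
Overall: Format B 185/452 = 40.9%, the chronological format 142/414 = 34.3% → Format B
Format B wins overall and in every industry group — no reversal.

Yes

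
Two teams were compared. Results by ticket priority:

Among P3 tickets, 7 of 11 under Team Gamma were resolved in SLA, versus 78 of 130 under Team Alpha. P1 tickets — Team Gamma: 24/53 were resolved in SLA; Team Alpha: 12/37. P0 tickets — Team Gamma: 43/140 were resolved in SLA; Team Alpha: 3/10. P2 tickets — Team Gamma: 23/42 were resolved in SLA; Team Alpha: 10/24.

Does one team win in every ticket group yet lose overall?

Yes

P3: Team Gamma 7/11 = 63.6%, Team Alpha 78/130 = 60.0% → Team Gamma
P1: Team Gamma 24/53 = 45.3%, Team Alpha 12/37 = 32.4% → Team Gamma
P0: Team Gamma 43/140 = 30.7%, Team Alpha 3/10 = 30.0% → Team Gamma
P2: Team Gamma 23/42 = 54.8%, Team Alpha 10/24 = 41.7% → Team Gamma
Overall: Team Gamma 97/246 = 39.4%, Team Alpha 103/201 = 51.2% → Team Alpha
Team Gamma wins each ticket group but Team Alpha wins overall — the comparison reverses. Team Gamma's tickets skew toward P0, which has a lower base rate.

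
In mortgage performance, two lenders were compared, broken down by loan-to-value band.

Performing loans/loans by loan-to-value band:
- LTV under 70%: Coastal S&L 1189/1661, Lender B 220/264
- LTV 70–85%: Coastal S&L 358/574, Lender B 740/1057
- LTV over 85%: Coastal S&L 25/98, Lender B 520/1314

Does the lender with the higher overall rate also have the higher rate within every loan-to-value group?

LTV under 70%: Coastal S&L 1189/1661 = 71.6%, Lender B 220/264 = 83.3% → Lender B
LTV 70–85%: Coastal S&L 358/574 = 62.4%, Lender B 740/1057 = 70.0% → Lender B
LTV over 85%: Coastal S&L 25/98 = 25.5%, Lender B 520/1314 = 39.6% → Lender B
Overall: Coastal S&L 1572/2333 = 67.4%, Lender B 1480/2635 = 56.2% → Coastal S&L
Lender B wins each loan-to-value group but Coastal S&L wins overall — the comparison reverses. Lender B's loans skew toward LTV over 85%, which has a lower base rate.

No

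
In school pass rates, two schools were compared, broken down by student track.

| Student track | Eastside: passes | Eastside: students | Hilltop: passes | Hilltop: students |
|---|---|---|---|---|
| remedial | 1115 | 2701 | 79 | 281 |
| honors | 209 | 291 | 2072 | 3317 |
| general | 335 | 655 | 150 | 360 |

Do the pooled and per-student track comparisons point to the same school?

Remedial: Eastside 1115/2701 = 41.3%, Hilltop 79/281 = 28.1% → Eastside
Honors: Eastside 209/291 = 71.8%, Hilltop 2072/3317 = 62.5% → Eastside
General: Eastside 335/655 = 51.1%, Hilltop 150/360 = 41.7% → Eastside
Overall: Eastside 1659/3647 = 45.5%, Hilltop 2301/3958 = 58.1% → Hilltop
Eastside wins each student group but Hilltop wins overall — the comparison reverses. Eastside's students skew toward remedial, which has a lower base rate.

No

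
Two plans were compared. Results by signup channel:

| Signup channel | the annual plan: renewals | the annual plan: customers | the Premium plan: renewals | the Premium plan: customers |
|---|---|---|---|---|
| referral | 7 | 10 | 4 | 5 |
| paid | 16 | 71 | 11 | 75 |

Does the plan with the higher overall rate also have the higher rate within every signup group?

No

Referral: the annual plan 7/10 = 70.0%, the Premium plan 4/5 = 80.0% → the Premium plan
Paid: the annual plan 16/71 = 22.5%, the Premium plan 11/75 = 14.7% → the annual plan
Overall: the annual plan 23/81 = 28.4%, the Premium plan 15/80 = 18.8% → the annual plan
Neither sweeps: the annual plan wins 1 of 2 groups, the Premium plan wins 1. The annual plan wins overall but not every group — no Simpson reversal.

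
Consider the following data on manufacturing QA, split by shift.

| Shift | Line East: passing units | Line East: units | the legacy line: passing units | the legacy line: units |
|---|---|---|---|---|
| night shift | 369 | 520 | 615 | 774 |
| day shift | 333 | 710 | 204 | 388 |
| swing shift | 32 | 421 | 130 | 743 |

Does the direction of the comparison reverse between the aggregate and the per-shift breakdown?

Night shift: Line East 369/520 = 71.0%, the legacy line 615/774 = 79.5% → the legacy line
Day shift: Line East 333/710 = 46.9%, the legacy line 204/388 = 52.6% → the legacy line
Swing shift: Line East 32/421 = 7.6%, the legacy line 130/743 = 17.5% → the legacy line
Overall: Line East 734/1651 = 44.5%, the legacy line 949/1905 = 49.8% → the legacy line
The legacy line wins overall and in every shift group — no reversal.

No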